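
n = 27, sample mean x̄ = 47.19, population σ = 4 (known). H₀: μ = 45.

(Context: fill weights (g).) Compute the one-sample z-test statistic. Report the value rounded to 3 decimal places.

test statistic = 2.845

SE = σ/√n = 4/√27 = 0.7698
z = (x̄−μ₀)/SE = (47.19−45)/0.7698 = 2.8449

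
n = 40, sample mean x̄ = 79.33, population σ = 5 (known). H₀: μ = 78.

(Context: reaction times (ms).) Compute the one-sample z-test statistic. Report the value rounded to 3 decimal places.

SE = σ/√n = 5/√40 = 0.7906
z = (x̄−μ₀)/SE = (79.33−78)/0.7906 = 1.6823

test statistic = 1.682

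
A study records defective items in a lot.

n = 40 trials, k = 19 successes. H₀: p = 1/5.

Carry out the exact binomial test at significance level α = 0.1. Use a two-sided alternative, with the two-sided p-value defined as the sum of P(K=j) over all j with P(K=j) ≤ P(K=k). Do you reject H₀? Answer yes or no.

reject H₀: yes

Exact binomial: n=40, k=19, p₀=1/5=0.2000
P(X=j) = C(n,j)·p₀^j·(1−p₀)^(n−j); p = Σ P(X=j) over j with P(X=j) ≤ P(X=19)
p-value (two-sided) = 0.00009
At α=0.1: p < α → reject H₀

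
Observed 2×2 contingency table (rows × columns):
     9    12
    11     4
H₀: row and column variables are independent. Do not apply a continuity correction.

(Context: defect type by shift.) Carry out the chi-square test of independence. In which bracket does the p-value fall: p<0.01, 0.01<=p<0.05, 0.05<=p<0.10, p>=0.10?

Row totals [21, 15], col totals [20, 16], n=36
χ² = (9−11.67)²/11.67 + (12−9.33)²/9.33 + (11−8.33)²/8.33 + (4−6.67)²/6.67 = 3.2914
df = 1
p-value (upper-tail) = 0.06964
→ bracket: 0.05<=p<0.10

p-value bracket: 0.05<=p<0.10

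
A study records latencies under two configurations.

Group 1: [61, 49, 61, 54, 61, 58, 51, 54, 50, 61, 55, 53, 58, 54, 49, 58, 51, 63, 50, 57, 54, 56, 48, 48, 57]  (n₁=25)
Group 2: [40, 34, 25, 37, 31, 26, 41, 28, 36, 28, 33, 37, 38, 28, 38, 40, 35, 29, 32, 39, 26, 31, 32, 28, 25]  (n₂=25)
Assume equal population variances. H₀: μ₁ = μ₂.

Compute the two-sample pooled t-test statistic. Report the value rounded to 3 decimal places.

test statistic = 16.029

x̄₁=54.840, s₁=4.580, n₁=25
x̄₂=32.680, s₂=5.178, n₂=25
s_p² = [24·4.580² + 24·5.178²]/48 = 23.8917
SE = √(s_p²·(1/25+1/25)) = 1.3825
t = (54.840−32.680)/1.3825 = 16.0288
df = 48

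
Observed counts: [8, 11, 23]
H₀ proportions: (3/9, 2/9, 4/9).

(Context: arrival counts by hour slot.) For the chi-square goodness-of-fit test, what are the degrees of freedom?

degrees of freedom = 2

df = k − 1 = 3 − 1 = 2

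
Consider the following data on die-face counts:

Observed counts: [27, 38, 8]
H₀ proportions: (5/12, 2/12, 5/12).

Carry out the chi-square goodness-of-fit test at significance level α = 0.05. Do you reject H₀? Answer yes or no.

n = 73; E_i = n·p_i = [30.42, 12.17, 30.42]
χ² = (27−30.42)²/30.42 + (38−12.17)²/12.17 + (8−30.42)²/30.42 = 71.7562
df = 2
p-value (upper-tail) = 0.00000
At α=0.05: p < α → reject H₀

reject H₀: yes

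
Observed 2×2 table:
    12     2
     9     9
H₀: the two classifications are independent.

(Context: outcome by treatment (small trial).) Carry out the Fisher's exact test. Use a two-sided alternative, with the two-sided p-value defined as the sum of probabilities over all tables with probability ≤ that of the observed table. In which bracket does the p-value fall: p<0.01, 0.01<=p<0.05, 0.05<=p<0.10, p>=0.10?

Margins: r₁=14, r₂=18, c₁=21, c₂=11, n=32
p_obs = C(14,12)·C(18,9)/C(32,21); sum pmf over tables with pmf ≤ p_obs
p-value (two-sided) = 0.06079
→ bracket: 0.05<=p<0.10

p-value bracket: 0.05<=p<0.10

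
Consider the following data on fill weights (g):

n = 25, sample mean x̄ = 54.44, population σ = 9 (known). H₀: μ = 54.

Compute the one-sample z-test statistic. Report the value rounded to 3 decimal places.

test statistic = 0.244

SE = σ/√n = 9/√25 = 1.8000
z = (x̄−μ₀)/SE = (54.44−54)/1.8000 = 0.2444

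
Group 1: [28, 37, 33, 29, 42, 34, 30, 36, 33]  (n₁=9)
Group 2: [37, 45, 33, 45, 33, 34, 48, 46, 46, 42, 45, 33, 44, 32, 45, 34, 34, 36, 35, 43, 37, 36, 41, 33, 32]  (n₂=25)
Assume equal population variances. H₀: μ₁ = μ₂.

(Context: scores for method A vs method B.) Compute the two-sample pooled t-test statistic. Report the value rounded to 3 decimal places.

x̄₁=33.556, s₁=4.391, n₁=9
x̄₂=38.760, s₂=5.532, n₂=25
s_p² = [8·4.391² + 24·5.532²]/32 = 27.7744
SE = √(s_p²·(1/9+1/25)) = 2.0487
t = (33.556−38.760)/2.0487 = -2.5404
df = 32

test statistic = -2.540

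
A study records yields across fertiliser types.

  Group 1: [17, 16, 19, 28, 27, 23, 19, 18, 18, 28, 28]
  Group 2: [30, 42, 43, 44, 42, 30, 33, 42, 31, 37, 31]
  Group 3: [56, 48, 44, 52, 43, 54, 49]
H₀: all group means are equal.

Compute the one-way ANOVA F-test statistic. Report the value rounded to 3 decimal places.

test statistic = 59.497

Group means [21.91, 36.82, 49.43], grand mean 34.207
SSB = Σnᵢ(x̄ᵢ−x̄)² = 3360.499; SSW = ΣΣ(x−x̄ᵢ)² = 734.260
MSB = 3360.499/2 = 1680.2494; MSW = 734.260/26 = 28.2408
F = MSB/MSW = 59.4973
df = (2, 26)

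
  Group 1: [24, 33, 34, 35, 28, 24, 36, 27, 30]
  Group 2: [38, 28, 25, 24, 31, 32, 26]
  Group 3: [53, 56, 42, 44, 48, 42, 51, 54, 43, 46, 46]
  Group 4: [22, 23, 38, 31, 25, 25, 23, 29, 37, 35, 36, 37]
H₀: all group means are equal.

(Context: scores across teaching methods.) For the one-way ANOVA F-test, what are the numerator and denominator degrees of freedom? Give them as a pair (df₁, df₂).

degrees of freedom = [3, 35]

k = 4 groups, N = 39 total
df = (k−1, N−k) = (4−1, 39−4) = (3, 35)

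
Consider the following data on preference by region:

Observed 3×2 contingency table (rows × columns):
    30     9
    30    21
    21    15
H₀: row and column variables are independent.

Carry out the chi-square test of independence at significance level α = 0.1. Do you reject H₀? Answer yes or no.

reject H₀: no

Row totals [39, 51, 36], col totals [81, 45], n=126
χ² = (30−25.07)²/25.07 + (9−13.93)²/13.93 + (30−32.79)²/32.79 + (21−18.21)²/18.21 + (21−23.14)²/23.14 + (15−12.86)²/12.86 = 3.9311
df = 2
p-value (upper-tail) = 0.14008
At α=0.1: p ≥ α → fail to reject H₀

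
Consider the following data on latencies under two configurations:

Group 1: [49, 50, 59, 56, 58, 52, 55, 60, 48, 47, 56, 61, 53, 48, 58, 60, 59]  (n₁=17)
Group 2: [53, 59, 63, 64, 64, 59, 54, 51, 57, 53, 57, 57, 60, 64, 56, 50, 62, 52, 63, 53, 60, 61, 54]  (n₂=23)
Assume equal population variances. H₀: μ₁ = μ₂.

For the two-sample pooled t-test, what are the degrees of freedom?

degrees of freedom = 38

df = n₁ + n₂ − 2 = 17 + 23 − 2 = 38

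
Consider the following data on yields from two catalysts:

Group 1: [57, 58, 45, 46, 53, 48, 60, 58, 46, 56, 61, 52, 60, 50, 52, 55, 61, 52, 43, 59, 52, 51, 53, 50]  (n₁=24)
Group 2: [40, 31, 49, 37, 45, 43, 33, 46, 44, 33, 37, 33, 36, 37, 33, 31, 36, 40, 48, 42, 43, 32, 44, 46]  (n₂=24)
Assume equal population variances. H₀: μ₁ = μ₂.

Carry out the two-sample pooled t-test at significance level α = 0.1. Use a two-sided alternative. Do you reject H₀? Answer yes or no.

x̄₁=53.250, s₁=5.326, n₁=24
x̄₂=39.125, s₂=5.743, n₂=24
s_p² = [23·5.326² + 23·5.743²]/46 = 30.6766
SE = √(s_p²·(1/24+1/24)) = 1.5989
t = (53.250−39.125)/1.5989 = 8.8344
df = 46
p-value (two-sided) = 0.00000
At α=0.1: p < α → reject H₀

reject H₀: yes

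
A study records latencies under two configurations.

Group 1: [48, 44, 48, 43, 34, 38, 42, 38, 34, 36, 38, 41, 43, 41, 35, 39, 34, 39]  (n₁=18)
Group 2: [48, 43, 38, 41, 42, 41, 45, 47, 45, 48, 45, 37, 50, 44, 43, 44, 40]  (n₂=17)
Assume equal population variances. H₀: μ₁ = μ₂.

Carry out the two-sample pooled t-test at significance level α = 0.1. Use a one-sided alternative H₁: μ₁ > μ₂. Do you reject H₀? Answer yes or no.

reject H₀: no

x̄₁=39.722, s₁=4.403, n₁=18
x̄₂=43.588, s₂=3.554, n₂=17
s_p² = [17·4.403² + 16·3.554²]/33 = 16.1130
SE = √(s_p²·(1/18+1/17)) = 1.3576
t = (39.722−43.588)/1.3576 = -2.8478
df = 33
p-value (one-sided, H₁ greater) = 0.99624
At α=0.1: p ≥ α → fail to reject H₀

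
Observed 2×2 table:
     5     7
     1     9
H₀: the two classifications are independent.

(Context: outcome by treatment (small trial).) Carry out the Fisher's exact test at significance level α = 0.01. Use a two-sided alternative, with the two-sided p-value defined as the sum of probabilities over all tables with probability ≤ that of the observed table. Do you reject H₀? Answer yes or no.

reject H₀: no

Margins: r₁=12, r₂=10, c₁=6, c₂=16, n=22
p_obs = C(12,5)·C(10,1)/C(22,6); sum pmf over tables with pmf ≤ p_obs
p-value (two-sided) = 0.16188
At α=0.01: p ≥ α → fail to reject H₀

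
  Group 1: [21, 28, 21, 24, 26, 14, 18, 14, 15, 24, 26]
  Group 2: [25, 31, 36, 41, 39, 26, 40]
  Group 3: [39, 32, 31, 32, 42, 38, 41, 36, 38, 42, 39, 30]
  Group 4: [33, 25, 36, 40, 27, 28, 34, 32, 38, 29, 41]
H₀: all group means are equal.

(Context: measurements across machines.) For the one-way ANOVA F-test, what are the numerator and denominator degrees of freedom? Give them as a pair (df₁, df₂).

k = 4 groups, N = 41 total
df = (k−1, N−k) = (4−1, 41−4) = (3, 37)

degrees of freedom = [3, 37]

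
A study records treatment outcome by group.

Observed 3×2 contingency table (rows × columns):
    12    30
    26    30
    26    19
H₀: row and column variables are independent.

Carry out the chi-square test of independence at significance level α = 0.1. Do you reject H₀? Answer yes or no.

reject H₀: yes

Row totals [42, 56, 45], col totals [64, 79], n=143
χ² = (12−18.80)²/18.80 + (30−23.20)²/23.20 + (26−25.06)²/25.06 + (30−30.94)²/30.94 + (26−20.14)²/20.14 + (19−24.86)²/24.86 = 7.5991
df = 2
p-value (upper-tail) = 0.02238
At α=0.1: p < α → reject H₀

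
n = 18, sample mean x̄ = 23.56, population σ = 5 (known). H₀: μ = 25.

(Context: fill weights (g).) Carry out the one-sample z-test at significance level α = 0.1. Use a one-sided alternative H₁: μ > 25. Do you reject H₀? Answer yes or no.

reject H₀: no

SE = σ/√n = 5/√18 = 1.1785
z = (x̄−μ₀)/SE = (23.56−25)/1.1785 = -1.2219
p-value (one-sided, H₁ greater) = 0.88912
At α=0.1: p ≥ α → fail to reject H₀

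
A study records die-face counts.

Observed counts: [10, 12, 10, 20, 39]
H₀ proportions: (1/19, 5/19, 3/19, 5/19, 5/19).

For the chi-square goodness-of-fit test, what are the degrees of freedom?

degrees of freedom = 4

df = k − 1 = 5 − 1 = 4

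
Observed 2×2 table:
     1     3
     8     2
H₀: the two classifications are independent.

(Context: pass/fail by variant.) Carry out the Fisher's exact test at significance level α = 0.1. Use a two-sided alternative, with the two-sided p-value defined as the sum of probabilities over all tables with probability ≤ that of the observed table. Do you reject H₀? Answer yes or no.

reject H₀: yes

Margins: r₁=4, r₂=10, c₁=9, c₂=5, n=14
p_obs = C(4,1)·C(10,8)/C(14,9); sum pmf over tables with pmf ≤ p_obs
p-value (two-sided) = 0.09491
At α=0.1: p < α → reject H₀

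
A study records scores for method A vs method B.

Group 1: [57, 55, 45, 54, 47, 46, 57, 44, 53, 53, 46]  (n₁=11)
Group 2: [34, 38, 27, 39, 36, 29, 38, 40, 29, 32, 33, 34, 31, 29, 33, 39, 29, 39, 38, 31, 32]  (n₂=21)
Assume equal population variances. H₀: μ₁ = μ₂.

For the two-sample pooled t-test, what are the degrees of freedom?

df = n₁ + n₂ − 2 = 11 + 21 − 2 = 30

degrees of freedom = 30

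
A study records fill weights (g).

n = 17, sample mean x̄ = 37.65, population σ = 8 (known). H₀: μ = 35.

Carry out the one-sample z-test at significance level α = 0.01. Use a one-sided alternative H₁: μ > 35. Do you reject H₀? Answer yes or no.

reject H₀: no

SE = σ/√n = 8/√17 = 1.9403
z = (x̄−μ₀)/SE = (37.65−35)/1.9403 = 1.3658
p-value (one-sided, H₁ greater) = 0.08600
At α=0.01: p ≥ α → fail to reject H₀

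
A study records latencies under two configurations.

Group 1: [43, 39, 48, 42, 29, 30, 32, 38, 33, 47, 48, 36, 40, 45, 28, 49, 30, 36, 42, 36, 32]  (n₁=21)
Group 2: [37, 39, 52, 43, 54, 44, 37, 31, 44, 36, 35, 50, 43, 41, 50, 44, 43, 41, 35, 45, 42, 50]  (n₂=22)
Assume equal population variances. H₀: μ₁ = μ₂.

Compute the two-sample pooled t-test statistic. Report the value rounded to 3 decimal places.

x̄₁=38.238, s₁=6.818, n₁=21
x̄₂=42.545, s₂=6.053, n₂=22
s_p² = [20·6.818² + 21·6.053²]/41 = 41.4455
SE = √(s_p²·(1/21+1/22)) = 1.9640
t = (38.238−42.545)/1.9640 = -2.1931
df = 41

test statistic = -2.193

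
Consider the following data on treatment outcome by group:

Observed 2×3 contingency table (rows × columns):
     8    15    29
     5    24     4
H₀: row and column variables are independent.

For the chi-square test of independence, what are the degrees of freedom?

degrees of freedom = 2

df = (r−1)(c−1) = (2−1)·(3−1) = 2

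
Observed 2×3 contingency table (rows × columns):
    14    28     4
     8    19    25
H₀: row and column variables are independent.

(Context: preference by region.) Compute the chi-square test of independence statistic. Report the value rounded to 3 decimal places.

Row totals [46, 52], col totals [22, 47, 29], n=98
χ² = (14−10.33)²/10.33 + (28−22.06)²/22.06 + (4−13.61)²/13.61 + (8−11.67)²/11.67 + (19−24.94)²/24.94 + (25−15.39)²/15.39 = 18.2678
df = 2

test statistic = 18.268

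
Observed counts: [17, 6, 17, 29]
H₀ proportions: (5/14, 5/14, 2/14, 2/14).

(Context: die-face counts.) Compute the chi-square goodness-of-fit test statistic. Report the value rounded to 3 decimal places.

n = 69; E_i = n·p_i = [24.64, 24.64, 9.86, 9.86]
χ² = (17−24.64)²/24.64 + (6−24.64)²/24.64 + (17−9.86)²/9.86 + (29−9.86)²/9.86 = 58.8261
df = 3

test statistic = 58.826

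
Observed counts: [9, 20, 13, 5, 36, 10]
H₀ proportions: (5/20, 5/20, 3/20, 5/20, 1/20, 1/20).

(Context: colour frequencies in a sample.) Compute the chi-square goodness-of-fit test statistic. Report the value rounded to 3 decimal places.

n = 93; E_i = n·p_i = [23.25, 23.25, 13.95, 23.25, 4.65, 4.65]
χ² = (9−23.25)²/23.25 + (20−23.25)²/23.25 + (13−13.95)²/13.95 + (5−23.25)²/23.25 + (36−4.65)²/4.65 + (10−4.65)²/4.65 = 241.0932
df = 5

test statistic = 241.093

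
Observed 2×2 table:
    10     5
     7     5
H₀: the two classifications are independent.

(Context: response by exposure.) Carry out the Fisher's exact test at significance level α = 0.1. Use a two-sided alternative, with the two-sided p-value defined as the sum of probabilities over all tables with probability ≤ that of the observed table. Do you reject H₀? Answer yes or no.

Margins: r₁=15, r₂=12, c₁=17, c₂=10, n=27
p_obs = C(15,10)·C(12,7)/C(27,17); sum pmf over tables with pmf ≤ p_obs
p-value (two-sided) = 0.70633
At α=0.1: p ≥ α → fail to reject H₀

reject H₀: no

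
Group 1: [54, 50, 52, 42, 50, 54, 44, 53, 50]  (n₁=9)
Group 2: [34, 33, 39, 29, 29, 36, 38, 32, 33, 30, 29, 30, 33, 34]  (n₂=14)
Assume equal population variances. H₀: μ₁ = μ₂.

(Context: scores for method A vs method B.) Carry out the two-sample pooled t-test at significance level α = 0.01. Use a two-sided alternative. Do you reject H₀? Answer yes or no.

x̄₁=49.889, s₁=4.256, n₁=9
x̄₂=32.786, s₂=3.262, n₂=14
s_p² = [8·4.256² + 13·3.262²]/21 = 13.4879
SE = √(s_p²·(1/9+1/14)) = 1.5691
t = (49.889−32.786)/1.5691 = 10.9000
df = 21
p-value (two-sided) = 0.00000
At α=0.01: p < α → reject H₀

reject H₀: yes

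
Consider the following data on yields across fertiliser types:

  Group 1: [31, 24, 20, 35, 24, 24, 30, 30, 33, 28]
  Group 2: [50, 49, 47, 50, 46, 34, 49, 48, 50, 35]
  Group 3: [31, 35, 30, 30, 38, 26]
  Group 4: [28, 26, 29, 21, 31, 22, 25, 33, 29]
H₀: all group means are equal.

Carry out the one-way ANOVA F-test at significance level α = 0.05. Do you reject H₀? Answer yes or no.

reject H₀: yes

Group means [27.90, 45.80, 31.67, 27.11], grand mean 33.457
SSB = Σnᵢ(x̄ᵢ−x̄)² = 2213.963; SSW = ΣΣ(x−x̄ᵢ)² = 754.722
MSB = 2213.963/3 = 737.9878; MSW = 754.722/31 = 24.3459
F = MSB/MSW = 30.3126
df = (3, 31)
p-value (upper-tail) = 0.00000
At α=0.05: p < α → reject H₀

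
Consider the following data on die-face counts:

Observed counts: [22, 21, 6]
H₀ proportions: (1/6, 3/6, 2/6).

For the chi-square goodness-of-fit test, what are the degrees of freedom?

df = k − 1 = 3 − 1 = 2

degrees of freedom = 2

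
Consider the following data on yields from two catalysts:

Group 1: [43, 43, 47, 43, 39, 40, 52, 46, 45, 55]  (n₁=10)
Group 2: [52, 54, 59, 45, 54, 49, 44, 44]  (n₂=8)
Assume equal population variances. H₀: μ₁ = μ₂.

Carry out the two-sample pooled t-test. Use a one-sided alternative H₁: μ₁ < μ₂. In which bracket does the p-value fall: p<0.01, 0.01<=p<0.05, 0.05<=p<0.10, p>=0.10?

x̄₁=45.300, s₁=5.012, n₁=10
x̄₂=50.125, s₂=5.540, n₂=8
s_p² = [9·5.012² + 7·5.540²]/16 = 27.5609
SE = √(s_p²·(1/10+1/8)) = 2.4902
t = (45.300−50.125)/2.4902 = -1.9376
df = 16
p-value (one-sided, H₁ less) = 0.03527
→ bracket: 0.01<=p<0.05

p-value bracket: 0.01<=p<0.05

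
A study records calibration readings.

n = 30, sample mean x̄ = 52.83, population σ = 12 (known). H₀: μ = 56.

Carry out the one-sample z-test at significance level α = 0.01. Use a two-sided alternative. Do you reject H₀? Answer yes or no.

reject H₀: no

SE = σ/√n = 12/√30 = 2.1909
z = (x̄−μ₀)/SE = (52.83−56)/2.1909 = -1.4469
p-value (two-sided) = 0.14792
At α=0.01: p ≥ α → fail to reject H₀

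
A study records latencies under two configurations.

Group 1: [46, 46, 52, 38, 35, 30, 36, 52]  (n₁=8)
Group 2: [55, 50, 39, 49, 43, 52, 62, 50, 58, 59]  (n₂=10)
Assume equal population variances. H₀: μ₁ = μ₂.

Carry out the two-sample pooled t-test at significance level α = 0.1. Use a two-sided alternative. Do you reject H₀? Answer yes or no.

x̄₁=41.875, s₁=8.254, n₁=8
x̄₂=51.700, s₂=7.150, n₂=10
s_p² = [7·8.254² + 9·7.150²]/16 = 58.5609
SE = √(s_p²·(1/8+1/10)) = 3.6299
t = (41.875−51.700)/3.6299 = -2.7067
df = 16
p-value (two-sided) = 0.01556
At α=0.1: p < α → reject H₀

reject H₀: yes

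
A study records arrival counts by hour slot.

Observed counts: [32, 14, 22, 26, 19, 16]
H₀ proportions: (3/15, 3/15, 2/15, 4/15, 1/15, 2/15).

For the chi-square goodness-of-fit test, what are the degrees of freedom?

df = k − 1 = 6 − 1 = 5

degrees of freedom = 5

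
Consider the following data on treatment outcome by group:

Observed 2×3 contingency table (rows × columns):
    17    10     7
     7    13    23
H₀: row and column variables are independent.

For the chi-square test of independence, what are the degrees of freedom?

df = (r−1)(c−1) = (2−1)·(3−1) = 2

degrees of freedom = 2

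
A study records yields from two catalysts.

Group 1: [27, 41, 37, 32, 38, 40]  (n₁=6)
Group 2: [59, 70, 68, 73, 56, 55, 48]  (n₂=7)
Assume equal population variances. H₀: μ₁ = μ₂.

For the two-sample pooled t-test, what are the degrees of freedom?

df = n₁ + n₂ − 2 = 6 + 7 − 2 = 11

degrees of freedom = 11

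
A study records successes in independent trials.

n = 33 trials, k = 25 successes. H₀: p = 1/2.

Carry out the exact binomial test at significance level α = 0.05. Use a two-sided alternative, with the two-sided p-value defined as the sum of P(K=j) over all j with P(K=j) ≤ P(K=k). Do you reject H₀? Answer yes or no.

Exact binomial: n=33, k=25, p₀=1/2=0.5000
P(X=j) = C(n,j)·p₀^j·(1−p₀)^(n−j); p = Σ P(X=j) over j with P(X=j) ≤ P(X=25)
p-value (two-sided) = 0.00455
At α=0.05: p < α → reject H₀

reject H₀: yes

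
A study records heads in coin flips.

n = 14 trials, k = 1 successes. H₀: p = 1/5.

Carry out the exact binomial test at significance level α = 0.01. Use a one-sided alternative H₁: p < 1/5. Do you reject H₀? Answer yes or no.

Exact binomial: n=14, k=1, p₀=1/5=0.2000
P(X≤1) from Σ C(n,i)·p₀^i·(1−p₀)^(n−i)
p-value (one-sided, H₁ less) = 0.19791
At α=0.01: p ≥ α → fail to reject H₀

reject H₀: no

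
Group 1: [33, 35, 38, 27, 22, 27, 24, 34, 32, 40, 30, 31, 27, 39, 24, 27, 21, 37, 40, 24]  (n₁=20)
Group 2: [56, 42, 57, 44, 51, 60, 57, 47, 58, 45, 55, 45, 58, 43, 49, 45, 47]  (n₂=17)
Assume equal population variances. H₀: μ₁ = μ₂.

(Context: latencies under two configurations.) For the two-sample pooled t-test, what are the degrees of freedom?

df = n₁ + n₂ − 2 = 20 + 17 − 2 = 35

degrees of freedom = 35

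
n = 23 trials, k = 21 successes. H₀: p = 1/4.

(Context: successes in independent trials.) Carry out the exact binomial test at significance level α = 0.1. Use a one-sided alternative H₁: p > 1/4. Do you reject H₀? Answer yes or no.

reject H₀: yes

Exact binomial: n=23, k=21, p₀=1/4=0.2500
P(X≥21) from Σ C(n,i)·p₀^i·(1−p₀)^(n−i)
p-value (one-sided, H₁ greater) = 0.00000
At α=0.1: p < α → reject H₀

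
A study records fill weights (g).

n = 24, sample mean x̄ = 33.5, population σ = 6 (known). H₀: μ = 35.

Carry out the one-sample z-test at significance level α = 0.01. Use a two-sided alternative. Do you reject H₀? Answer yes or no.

reject H₀: no

SE = σ/√n = 6/√24 = 1.2247
z = (x̄−μ₀)/SE = (33.5−35)/1.2247 = -1.2247
p-value (two-sided) = 0.22067
At α=0.01: p ≥ α → fail to reject H₀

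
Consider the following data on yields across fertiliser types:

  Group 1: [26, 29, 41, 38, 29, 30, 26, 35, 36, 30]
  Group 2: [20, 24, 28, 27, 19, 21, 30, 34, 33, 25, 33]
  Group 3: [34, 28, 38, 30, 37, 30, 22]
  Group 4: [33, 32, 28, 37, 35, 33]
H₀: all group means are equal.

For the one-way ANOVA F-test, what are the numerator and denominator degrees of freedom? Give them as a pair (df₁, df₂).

k = 4 groups, N = 34 total
df = (k−1, N−k) = (4−1, 34−4) = (3, 30)

degrees of freedom = [3, 30]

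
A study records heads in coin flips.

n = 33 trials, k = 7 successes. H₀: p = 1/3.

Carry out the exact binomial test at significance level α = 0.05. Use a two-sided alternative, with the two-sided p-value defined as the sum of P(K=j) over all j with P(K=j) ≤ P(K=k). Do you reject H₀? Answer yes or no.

reject H₀: no

Exact binomial: n=33, k=7, p₀=1/3=0.3333
P(X=j) = C(n,j)·p₀^j·(1−p₀)^(n−j); p = Σ P(X=j) over j with P(X=j) ≤ P(X=7)
p-value (two-sided) = 0.19491
At α=0.05: p ≥ α → fail to reject H₀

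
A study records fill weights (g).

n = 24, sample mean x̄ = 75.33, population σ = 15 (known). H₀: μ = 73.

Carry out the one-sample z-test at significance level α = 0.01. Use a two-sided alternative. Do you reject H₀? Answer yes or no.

SE = σ/√n = 15/√24 = 3.0619
z = (x̄−μ₀)/SE = (75.33−73)/3.0619 = 0.7610
p-value (two-sided) = 0.44667
At α=0.01: p ≥ α → fail to reject H₀

reject H₀: no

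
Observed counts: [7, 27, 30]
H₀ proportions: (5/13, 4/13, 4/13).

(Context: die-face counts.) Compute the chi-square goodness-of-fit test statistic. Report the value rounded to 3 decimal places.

test statistic = 20.713

n = 64; E_i = n·p_i = [24.62, 19.69, 19.69]
χ² = (7−24.62)²/24.62 + (27−19.69)²/19.69 + (30−19.69)²/19.69 = 20.7133
df = 2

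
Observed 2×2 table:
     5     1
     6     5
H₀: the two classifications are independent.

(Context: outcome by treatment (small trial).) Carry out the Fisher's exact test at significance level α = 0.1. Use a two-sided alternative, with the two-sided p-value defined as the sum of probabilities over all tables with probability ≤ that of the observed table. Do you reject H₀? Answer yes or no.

reject H₀: no

Margins: r₁=6, r₂=11, c₁=11, c₂=6, n=17
p_obs = C(6,5)·C(11,6)/C(17,11); sum pmf over tables with pmf ≤ p_obs
p-value (two-sided) = 0.33339
At α=0.1: p ≥ α → fail to reject H₀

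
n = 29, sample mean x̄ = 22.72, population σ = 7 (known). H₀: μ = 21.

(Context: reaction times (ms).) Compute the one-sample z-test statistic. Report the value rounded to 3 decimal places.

test statistic = 1.323

SE = σ/√n = 7/√29 = 1.2999
z = (x̄−μ₀)/SE = (22.72−21)/1.2999 = 1.3232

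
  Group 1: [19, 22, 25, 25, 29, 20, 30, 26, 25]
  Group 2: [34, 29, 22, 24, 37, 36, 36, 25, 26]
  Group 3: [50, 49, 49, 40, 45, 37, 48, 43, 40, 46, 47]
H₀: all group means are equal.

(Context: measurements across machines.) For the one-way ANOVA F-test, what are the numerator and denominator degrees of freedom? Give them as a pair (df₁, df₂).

k = 3 groups, N = 29 total
df = (k−1, N−k) = (3−1, 29−3) = (2, 26)

degrees of freedom = [2, 26]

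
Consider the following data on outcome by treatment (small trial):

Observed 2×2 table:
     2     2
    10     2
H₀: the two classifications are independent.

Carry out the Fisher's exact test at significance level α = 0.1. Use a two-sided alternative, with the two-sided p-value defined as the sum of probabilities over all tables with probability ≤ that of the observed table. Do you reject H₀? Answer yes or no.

Margins: r₁=4, r₂=12, c₁=12, c₂=4, n=16
p_obs = C(4,2)·C(12,10)/C(16,12); sum pmf over tables with pmf ≤ p_obs
p-value (two-sided) = 0.24451
At α=0.1: p ≥ α → fail to reject H₀

reject H₀: no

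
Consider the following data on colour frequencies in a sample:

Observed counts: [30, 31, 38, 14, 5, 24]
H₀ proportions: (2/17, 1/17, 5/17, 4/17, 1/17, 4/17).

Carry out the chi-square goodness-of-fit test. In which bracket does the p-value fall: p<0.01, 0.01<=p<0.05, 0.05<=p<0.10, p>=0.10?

p-value bracket: p<0.01

n = 142; E_i = n·p_i = [16.71, 8.35, 41.76, 33.41, 8.35, 33.41]
χ² = (30−16.71)²/16.71 + (31−8.35)²/8.35 + (38−41.76)²/41.76 + (14−33.41)²/33.41 + (5−8.35)²/8.35 + (24−33.41)²/33.41 = 87.5958
df = 5
p-value (upper-tail) = 0.00000
→ bracket: p<0.01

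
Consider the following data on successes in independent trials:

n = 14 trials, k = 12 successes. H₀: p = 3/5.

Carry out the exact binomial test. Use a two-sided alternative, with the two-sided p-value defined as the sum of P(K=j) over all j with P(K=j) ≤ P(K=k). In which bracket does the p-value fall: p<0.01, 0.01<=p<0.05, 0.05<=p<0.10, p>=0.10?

Exact binomial: n=14, k=12, p₀=3/5=0.6000
P(X=j) = C(n,j)·p₀^j·(1−p₀)^(n−j); p = Σ P(X=j) over j with P(X=j) ≤ P(X=12)
p-value (two-sided) = 0.05730
→ bracket: 0.05<=p<0.10

p-value bracket: 0.05<=p<0.10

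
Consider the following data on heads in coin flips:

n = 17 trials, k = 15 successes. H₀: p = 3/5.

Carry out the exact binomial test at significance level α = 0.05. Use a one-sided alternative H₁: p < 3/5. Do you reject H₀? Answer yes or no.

reject H₀: no

Exact binomial: n=17, k=15, p₀=3/5=0.6000
P(X≤15) from Σ C(n,i)·p₀^i·(1−p₀)^(n−i)
p-value (one-sided, H₁ less) = 0.99791
At α=0.05: p ≥ α → fail to reject H₀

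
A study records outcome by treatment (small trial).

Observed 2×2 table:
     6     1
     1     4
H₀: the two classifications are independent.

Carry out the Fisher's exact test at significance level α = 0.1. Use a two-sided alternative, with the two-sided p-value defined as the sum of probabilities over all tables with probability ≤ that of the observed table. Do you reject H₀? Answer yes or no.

reject H₀: yes

Margins: r₁=7, r₂=5, c₁=7, c₂=5, n=12
p_obs = C(7,6)·C(5,1)/C(12,7); sum pmf over tables with pmf ≤ p_obs
p-value (two-sided) = 0.07197
At α=0.1: p < α → reject H₀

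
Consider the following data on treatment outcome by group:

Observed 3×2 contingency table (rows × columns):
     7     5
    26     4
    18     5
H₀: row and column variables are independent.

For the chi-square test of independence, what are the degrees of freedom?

degrees of freedom = 2

df = (r−1)(c−1) = (3−1)·(2−1) = 2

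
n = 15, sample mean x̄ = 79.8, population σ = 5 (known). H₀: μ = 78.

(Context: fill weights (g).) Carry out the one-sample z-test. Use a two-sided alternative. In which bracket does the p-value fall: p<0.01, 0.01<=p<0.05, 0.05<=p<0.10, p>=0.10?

SE = σ/√n = 5/√15 = 1.2910
z = (x̄−μ₀)/SE = (79.8−78)/1.2910 = 1.3943
p-value (two-sided) = 0.16323
→ bracket: p>=0.10

p-value bracket: p>=0.10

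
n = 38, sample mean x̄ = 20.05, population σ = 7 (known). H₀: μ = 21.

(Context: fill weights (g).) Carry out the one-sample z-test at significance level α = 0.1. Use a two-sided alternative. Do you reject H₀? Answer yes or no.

SE = σ/√n = 7/√38 = 1.1355
z = (x̄−μ₀)/SE = (20.05−21)/1.1355 = -0.8366
p-value (two-sided) = 0.40282
At α=0.1: p ≥ α → fail to reject H₀

reject H₀: no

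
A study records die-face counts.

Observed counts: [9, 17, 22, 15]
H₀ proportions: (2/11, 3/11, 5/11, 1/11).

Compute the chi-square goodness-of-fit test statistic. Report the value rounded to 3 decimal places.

n = 63; E_i = n·p_i = [11.45, 17.18, 28.64, 5.73]
χ² = (9−11.45)²/11.45 + (17−17.18)²/17.18 + (22−28.64)²/28.64 + (15−5.73)²/5.73 = 17.0788
df = 3

test statistic = 17.079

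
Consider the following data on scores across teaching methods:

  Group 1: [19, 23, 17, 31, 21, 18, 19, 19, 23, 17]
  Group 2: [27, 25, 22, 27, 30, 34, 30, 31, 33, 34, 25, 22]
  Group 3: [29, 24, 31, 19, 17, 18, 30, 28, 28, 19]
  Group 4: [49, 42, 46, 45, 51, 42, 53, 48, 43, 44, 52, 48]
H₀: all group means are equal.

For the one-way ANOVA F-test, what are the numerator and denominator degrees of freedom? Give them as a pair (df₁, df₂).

degrees of freedom = [3, 40]

k = 4 groups, N = 44 total
df = (k−1, N−k) = (4−1, 44−4) = (3, 40)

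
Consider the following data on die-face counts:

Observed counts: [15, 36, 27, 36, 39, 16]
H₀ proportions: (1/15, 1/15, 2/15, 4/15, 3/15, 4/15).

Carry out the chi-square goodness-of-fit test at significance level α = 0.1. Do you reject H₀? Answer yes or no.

reject H₀: yes

n = 169; E_i = n·p_i = [11.27, 11.27, 22.53, 45.07, 33.80, 45.07]
χ² = (15−11.27)²/11.27 + (36−11.27)²/11.27 + (27−22.53)²/22.53 + (36−45.07)²/45.07 + (39−33.80)²/33.80 + (16−45.07)²/45.07 = 77.7899
df = 5
p-value (upper-tail) = 0.00000
At α=0.1: p < α → reject H₀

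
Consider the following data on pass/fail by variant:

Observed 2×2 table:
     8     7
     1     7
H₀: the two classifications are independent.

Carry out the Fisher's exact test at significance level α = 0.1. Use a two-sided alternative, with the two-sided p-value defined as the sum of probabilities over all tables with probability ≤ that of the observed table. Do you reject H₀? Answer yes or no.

reject H₀: yes

Margins: r₁=15, r₂=8, c₁=9, c₂=14, n=23
p_obs = C(15,8)·C(8,1)/C(23,9); sum pmf over tables with pmf ≤ p_obs
p-value (two-sided) = 0.08576
At α=0.1: p < α → reject H₀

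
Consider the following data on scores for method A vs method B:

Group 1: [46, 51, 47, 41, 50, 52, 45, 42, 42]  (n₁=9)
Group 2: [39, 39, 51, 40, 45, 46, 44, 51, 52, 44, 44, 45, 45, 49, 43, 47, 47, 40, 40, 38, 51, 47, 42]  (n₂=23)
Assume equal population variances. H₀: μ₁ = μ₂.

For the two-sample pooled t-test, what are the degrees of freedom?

df = n₁ + n₂ − 2 = 9 + 23 − 2 = 30

degrees of freedom = 30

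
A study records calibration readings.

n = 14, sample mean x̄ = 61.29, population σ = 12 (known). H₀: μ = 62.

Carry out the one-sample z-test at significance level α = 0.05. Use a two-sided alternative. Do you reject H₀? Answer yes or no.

reject H₀: no

SE = σ/√n = 12/√14 = 3.2071
z = (x̄−μ₀)/SE = (61.29−62)/3.2071 = -0.2214
p-value (two-sided) = 0.82480
At α=0.05: p ≥ α → fail to reject H₀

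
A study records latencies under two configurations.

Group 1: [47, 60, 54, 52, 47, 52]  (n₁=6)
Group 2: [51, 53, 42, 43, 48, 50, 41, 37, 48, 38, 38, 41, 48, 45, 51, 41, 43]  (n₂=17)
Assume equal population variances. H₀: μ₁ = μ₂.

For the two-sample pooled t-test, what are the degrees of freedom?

df = n₁ + n₂ − 2 = 6 + 17 − 2 = 21

degrees of freedom = 21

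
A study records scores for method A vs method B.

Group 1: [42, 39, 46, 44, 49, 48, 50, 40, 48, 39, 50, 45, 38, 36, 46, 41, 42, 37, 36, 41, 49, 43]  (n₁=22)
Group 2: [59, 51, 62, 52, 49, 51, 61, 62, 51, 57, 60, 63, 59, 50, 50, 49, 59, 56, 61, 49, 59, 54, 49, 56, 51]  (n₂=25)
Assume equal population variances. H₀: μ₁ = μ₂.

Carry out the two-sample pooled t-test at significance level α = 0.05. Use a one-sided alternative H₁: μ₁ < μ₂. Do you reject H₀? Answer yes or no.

reject H₀: yes

x̄₁=43.136, s₁=4.642, n₁=22
x̄₂=55.200, s₂=4.983, n₂=25
s_p² = [21·4.642² + 24·4.983²]/45 = 23.3020
SE = √(s_p²·(1/22+1/25)) = 1.4111
t = (43.136−55.200)/1.4111 = -8.5490
df = 45
p-value (one-sided, H₁ less) = 0.00000
At α=0.05: p < α → reject H₀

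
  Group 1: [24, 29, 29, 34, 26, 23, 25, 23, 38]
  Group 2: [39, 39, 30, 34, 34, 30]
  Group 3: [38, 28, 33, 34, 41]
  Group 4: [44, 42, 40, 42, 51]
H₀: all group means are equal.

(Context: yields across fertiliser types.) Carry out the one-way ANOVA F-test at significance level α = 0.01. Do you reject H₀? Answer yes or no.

Group means [27.89, 34.33, 34.80, 43.80], grand mean 34.000
SSB = Σnᵢ(x̄ᵢ−x̄)² = 820.178; SSW = ΣΣ(x−x̄ᵢ)² = 469.822
MSB = 820.178/3 = 273.3926; MSW = 469.822/21 = 22.3725
F = MSB/MSW = 12.2200
df = (3, 21)
p-value (upper-tail) = 0.00008
At α=0.01: p < α → reject H₀

reject H₀: yes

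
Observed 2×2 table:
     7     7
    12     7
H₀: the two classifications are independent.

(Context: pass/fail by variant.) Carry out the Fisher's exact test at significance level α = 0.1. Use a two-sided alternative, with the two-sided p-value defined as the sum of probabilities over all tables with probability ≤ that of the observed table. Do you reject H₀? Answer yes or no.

Margins: r₁=14, r₂=19, c₁=19, c₂=14, n=33
p_obs = C(14,7)·C(19,12)/C(33,19); sum pmf over tables with pmf ≤ p_obs
p-value (two-sided) = 0.49694
At α=0.1: p ≥ α → fail to reject H₀

reject H₀: no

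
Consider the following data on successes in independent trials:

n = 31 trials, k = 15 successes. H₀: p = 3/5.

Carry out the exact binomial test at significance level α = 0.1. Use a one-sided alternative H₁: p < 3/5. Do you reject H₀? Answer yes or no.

reject H₀: no

Exact binomial: n=31, k=15, p₀=3/5=0.6000
P(X≤15) from Σ C(n,i)·p₀^i·(1−p₀)^(n−i)
p-value (one-sided, H₁ less) = 0.12838
At α=0.1: p ≥ α → fail to reject H₀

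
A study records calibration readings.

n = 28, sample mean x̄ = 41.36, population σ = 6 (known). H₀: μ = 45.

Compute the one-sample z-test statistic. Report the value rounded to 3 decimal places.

test statistic = -3.210

SE = σ/√n = 6/√28 = 1.1339
z = (x̄−μ₀)/SE = (41.36−45)/1.1339 = -3.2102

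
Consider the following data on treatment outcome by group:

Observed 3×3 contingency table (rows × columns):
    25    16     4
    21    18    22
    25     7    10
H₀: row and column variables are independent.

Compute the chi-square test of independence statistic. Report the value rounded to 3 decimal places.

test statistic = 14.830

Row totals [45, 61, 42], col totals [71, 41, 36], n=148
χ² = (25−21.59)²/21.59 + (16−12.47)²/12.47 + (4−10.95)²/10.95 + (21−29.26)²/29.26 + (18−16.90)²/16.90 + (22−14.84)²/14.84 + (25−20.15)²/20.15 + (7−11.64)²/11.64 + (10−10.22)²/10.22 = 14.8303
df = 4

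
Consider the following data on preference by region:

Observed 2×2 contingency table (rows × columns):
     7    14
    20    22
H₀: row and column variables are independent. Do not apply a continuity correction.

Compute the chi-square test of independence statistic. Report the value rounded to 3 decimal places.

Row totals [21, 42], col totals [27, 36], n=63
χ² = (7−9.00)²/9.00 + (14−12.00)²/12.00 + (20−18.00)²/18.00 + (22−24.00)²/24.00 = 1.1667
df = 1

test statistic = 1.167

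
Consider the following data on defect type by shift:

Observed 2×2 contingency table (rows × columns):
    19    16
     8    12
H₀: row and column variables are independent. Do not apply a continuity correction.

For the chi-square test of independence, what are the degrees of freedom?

df = (r−1)(c−1) = (2−1)·(2−1) = 1

degrees of freedom = 1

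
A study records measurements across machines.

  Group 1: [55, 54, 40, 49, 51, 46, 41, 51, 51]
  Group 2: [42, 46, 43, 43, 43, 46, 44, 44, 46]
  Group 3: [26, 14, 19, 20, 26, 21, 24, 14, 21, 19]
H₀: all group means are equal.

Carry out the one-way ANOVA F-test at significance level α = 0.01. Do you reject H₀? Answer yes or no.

Group means [48.67, 44.11, 20.40], grand mean 37.107
SSB = Σnᵢ(x̄ᵢ−x̄)² = 4435.390; SSW = ΣΣ(x−x̄ᵢ)² = 407.289
MSB = 4435.390/2 = 2217.6948; MSW = 407.289/25 = 16.2916
F = MSB/MSW = 136.1254
df = (2, 25)
p-value (upper-tail) = 0.00000
At α=0.01: p < α → reject H₀

reject H₀: yes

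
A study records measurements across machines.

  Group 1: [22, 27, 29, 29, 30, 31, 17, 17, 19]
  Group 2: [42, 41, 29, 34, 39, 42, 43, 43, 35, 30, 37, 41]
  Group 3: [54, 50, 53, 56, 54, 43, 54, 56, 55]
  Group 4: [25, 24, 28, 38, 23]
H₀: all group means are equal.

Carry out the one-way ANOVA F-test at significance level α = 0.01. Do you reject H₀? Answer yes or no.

reject H₀: yes

Group means [24.56, 38.00, 52.78, 27.60], grand mean 36.857
SSB = Σnᵢ(x̄ᵢ−x̄)² = 4087.308; SSW = ΣΣ(x−x̄ᵢ)² = 822.978
MSB = 4087.308/3 = 1362.4360; MSW = 822.978/31 = 26.5477
F = MSB/MSW = 51.3204
df = (3, 31)
p-value (upper-tail) = 0.00000
At α=0.01: p < α → reject H₀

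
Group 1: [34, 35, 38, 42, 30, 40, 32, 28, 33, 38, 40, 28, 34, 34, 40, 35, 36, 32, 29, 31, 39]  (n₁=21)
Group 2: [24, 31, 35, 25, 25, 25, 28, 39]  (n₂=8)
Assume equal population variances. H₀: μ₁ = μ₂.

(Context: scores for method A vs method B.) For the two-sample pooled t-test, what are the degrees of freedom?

df = n₁ + n₂ − 2 = 21 + 8 − 2 = 27

degrees of freedom = 27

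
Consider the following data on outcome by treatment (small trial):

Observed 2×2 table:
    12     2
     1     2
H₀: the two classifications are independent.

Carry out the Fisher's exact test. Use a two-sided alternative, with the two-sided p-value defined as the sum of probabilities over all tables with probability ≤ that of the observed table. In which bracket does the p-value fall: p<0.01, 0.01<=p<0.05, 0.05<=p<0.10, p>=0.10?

Margins: r₁=14, r₂=3, c₁=13, c₂=4, n=17
p_obs = C(14,12)·C(3,1)/C(17,13); sum pmf over tables with pmf ≤ p_obs
p-value (two-sided) = 0.12059
→ bracket: p>=0.10

p-value bracket: p>=0.10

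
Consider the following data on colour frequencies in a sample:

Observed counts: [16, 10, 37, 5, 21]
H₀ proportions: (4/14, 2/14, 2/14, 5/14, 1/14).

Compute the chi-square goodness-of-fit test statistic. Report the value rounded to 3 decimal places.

test statistic = 106.764

n = 89; E_i = n·p_i = [25.43, 12.71, 12.71, 31.79, 6.36]
χ² = (16−25.43)²/25.43 + (10−12.71)²/12.71 + (37−12.71)²/12.71 + (5−31.79)²/31.79 + (21−6.36)²/6.36 = 106.7640
df = 4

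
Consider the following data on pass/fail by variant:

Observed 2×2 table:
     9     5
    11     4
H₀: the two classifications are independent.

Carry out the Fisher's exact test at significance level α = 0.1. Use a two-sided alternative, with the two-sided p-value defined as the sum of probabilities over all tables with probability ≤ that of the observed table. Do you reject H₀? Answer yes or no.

Margins: r₁=14, r₂=15, c₁=20, c₂=9, n=29
p_obs = C(14,9)·C(15,11)/C(29,20); sum pmf over tables with pmf ≤ p_obs
p-value (two-sided) = 0.69985
At α=0.1: p ≥ α → fail to reject H₀

reject H₀: no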